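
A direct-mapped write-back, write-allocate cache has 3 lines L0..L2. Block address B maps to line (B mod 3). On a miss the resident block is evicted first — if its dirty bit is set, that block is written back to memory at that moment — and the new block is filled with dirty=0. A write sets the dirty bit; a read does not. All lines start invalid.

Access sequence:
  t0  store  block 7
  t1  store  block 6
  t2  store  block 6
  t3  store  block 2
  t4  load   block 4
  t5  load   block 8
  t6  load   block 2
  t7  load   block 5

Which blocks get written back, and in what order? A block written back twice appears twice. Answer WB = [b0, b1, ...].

WB = [7, 2]

0: W B7 -> L1 miss  d=D]
1: W B6 -> L0 miss  d=D]
2: W B6 -> L0 hit  d=D]
3: W B2 -> L2 miss  d=D]
4: R B4 -> L1 miss wb->B7  d=-]
5: R B8 -> L2 miss wb->B2  d=-]
6: R B2 -> L2 miss  d=-]
7: R B5 -> L2 miss  d=-]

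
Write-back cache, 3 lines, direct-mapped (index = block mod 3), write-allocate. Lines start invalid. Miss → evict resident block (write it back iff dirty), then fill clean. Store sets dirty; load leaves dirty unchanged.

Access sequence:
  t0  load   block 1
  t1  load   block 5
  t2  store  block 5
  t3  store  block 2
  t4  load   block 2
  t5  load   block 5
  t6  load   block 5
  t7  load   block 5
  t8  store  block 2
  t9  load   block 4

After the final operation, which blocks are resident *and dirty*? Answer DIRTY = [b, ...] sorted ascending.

0: R B1 → L1 miss [-]
1: R B5 → L2 miss [-]
2: W B5 → L2 hit [D]
3: W B2 → L2 miss wb→B5 [D]
4: R B2 → L2 hit [D]
5: R B5 → L2 miss wb→B2 [-]
6: R B5 → L2 hit [-]
7: R B5 → L2 hit [-]
8: W B2 → L2 miss [D]
9: R B4 → L1 miss [-]

DIRTY = [2]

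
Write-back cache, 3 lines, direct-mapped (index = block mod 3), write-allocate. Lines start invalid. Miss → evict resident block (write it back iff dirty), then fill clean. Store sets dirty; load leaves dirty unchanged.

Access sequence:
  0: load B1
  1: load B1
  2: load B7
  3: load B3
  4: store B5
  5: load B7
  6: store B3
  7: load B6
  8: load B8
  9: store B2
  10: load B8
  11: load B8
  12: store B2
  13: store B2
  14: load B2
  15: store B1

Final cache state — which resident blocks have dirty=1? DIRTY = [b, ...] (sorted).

0: R B1 -> L1 miss  d=-]
1: R B1 -> L1 hit  d=-]
2: R B7 -> L1 miss  d=-]
3: R B3 -> L0 miss  d=-]
4: W B5 -> L2 miss  d=D]
5: R B7 -> L1 hit  d=-]
6: W B3 -> L0 hit  d=D]
7: R B6 -> L0 miss wb->B3  d=-]
8: R B8 -> L2 miss wb->B5  d=-]
9: W B2 -> L2 miss  d=D]
10: R B8 -> L2 miss wb->B2  d=-]
11: R B8 -> L2 hit  d=-]
12: W B2 -> L2 miss  d=D]
13: W B2 -> L2 hit  d=D]
14: R B2 -> L2 hit  d=D]
15: W B1 -> L1 miss  d=D]

DIRTY = [1, 2]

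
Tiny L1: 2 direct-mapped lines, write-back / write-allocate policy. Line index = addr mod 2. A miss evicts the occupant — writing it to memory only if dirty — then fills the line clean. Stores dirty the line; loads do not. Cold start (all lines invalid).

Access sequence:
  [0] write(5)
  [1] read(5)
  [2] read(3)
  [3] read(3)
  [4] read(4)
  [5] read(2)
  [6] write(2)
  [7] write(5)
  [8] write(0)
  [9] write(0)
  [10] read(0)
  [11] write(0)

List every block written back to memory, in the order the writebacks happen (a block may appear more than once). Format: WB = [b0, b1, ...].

WB = [5, 2]

0: W B5 -> L1 miss  d=D]
1: R B5 -> L1 hit  d=D]
2: R B3 -> L1 miss wb->B5  d=-]
3: R B3 -> L1 hit  d=-]
4: R B4 -> L0 miss  d=-]
5: R B2 -> L0 miss  d=-]
6: W B2 -> L0 hit  d=D]
7: W B5 -> L1 miss  d=D]
8: W B0 -> L0 miss wb->B2  d=D]
9: W B0 -> L0 hit  d=D]
10: R B0 -> L0 hit  d=D]
11: W B0 -> L0 hit  d=D]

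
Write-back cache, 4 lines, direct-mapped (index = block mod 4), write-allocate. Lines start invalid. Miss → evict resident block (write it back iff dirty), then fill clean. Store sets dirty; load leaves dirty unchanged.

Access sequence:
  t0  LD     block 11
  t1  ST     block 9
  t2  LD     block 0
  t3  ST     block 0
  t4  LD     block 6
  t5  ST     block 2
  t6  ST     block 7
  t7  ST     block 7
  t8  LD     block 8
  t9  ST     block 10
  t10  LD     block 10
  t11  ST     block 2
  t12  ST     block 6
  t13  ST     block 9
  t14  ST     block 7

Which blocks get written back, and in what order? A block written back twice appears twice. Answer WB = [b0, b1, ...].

  0 | R B11 → L3 miss [-]
  1 | W B9 → L1 miss [D]
  2 | R B0 → L0 miss [-]
  3 | W B0 → L0 hit [D]
  4 | R B6 → L2 miss [-]
  5 | W B2 → L2 miss [D]
  6 | W B7 → L3 miss [D]
  7 | W B7 → L3 hit [D]
  8 | R B8 → L0 miss wb→B0 [-]
  9 | W B10 → L2 miss wb→B2 [D]
  10 | R B10 → L2 hit [D]
  11 | W B2 → L2 miss wb→B10 [D]
  12 | W B6 → L2 miss wb→B2 [D]
  13 | W B9 → L1 hit [D]
  14 | W B7 → L3 hit [D]

WB = [0, 2, 10, 2]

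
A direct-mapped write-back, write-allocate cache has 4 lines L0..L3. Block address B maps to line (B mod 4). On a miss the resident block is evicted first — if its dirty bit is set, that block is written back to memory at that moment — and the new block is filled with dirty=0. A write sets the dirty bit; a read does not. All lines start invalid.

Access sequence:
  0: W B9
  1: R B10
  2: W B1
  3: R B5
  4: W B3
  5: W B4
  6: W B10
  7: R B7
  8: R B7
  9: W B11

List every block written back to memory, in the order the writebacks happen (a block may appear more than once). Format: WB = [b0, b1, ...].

WB = [9, 1, 3]

0: W B9 -> L1 miss  d=D]
1: R B10 -> L2 miss  d=-]
2: W B1 -> L1 miss wb->B9  d=D]
3: R B5 -> L1 miss wb->B1  d=-]
4: W B3 -> L3 miss  d=D]
5: W B4 -> L0 miss  d=D]
6: W B10 -> L2 hit  d=D]
7: R B7 -> L3 miss wb->B3  d=-]
8: R B7 -> L3 hit  d=-]
9: W B11 -> L3 miss  d=D]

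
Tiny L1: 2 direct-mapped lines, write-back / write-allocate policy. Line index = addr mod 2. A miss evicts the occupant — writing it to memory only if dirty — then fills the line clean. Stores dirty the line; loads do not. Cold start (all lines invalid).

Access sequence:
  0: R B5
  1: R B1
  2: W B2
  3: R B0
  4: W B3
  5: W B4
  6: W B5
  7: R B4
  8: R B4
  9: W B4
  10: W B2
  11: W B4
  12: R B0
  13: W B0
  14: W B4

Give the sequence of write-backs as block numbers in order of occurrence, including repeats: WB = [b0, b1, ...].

WB = [2, 3, 4, 2, 4, 0]

  0 | R B5 → L1 miss [-]
  1 | R B1 → L1 miss [-]
  2 | W B2 → L0 miss [D]
  3 | R B0 → L0 miss wb→B2 [-]
  4 | W B3 → L1 miss [D]
  5 | W B4 → L0 miss [D]
  6 | W B5 → L1 miss wb→B3 [D]
  7 | R B4 → L0 hit [D]
  8 | R B4 → L0 hit [D]
  9 | W B4 → L0 hit [D]
  10 | W B2 → L0 miss wb→B4 [D]
  11 | W B4 → L0 miss wb→B2 [D]
  12 | R B0 → L0 miss wb→B4 [-]
  13 | W B0 → L0 hit [D]
  14 | W B4 → L0 miss wb→B0 [D]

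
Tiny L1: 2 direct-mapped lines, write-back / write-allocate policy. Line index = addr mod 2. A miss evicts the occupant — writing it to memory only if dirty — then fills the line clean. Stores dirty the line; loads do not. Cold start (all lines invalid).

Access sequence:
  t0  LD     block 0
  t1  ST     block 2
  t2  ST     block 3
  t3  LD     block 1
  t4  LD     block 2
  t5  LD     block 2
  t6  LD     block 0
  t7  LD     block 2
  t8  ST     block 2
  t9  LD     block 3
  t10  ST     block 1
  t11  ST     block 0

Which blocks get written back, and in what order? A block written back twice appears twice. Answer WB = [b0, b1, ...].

WB = [3, 2, 2]

0: R B0 → L0 miss [-]
1: W B2 → L0 miss [D]
2: W B3 → L1 miss [D]
3: R B1 → L1 miss wb→B3 [-]
4: R B2 → L0 hit [D]
5: R B2 → L0 hit [D]
6: R B0 → L0 miss wb→B2 [-]
7: R B2 → L0 miss [-]
8: W B2 → L0 hit [D]
9: R B3 → L1 miss [-]
10: W B1 → L1 miss [D]
11: W B0 → L0 miss wb→B2 [D]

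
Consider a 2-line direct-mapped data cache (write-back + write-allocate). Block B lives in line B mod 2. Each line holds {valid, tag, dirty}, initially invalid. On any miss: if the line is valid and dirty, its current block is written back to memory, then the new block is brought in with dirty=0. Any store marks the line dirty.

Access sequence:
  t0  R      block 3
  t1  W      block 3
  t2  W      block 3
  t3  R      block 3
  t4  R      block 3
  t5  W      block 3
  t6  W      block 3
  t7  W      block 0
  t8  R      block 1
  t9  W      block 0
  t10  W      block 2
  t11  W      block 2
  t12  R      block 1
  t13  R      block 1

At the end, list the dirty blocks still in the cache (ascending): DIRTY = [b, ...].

DIRTY = [2]

0: R B3 → L1 miss [-]
1: W B3 → L1 hit [D]
2: W B3 → L1 hit [D]
3: R B3 → L1 hit [D]
4: R B3 → L1 hit [D]
5: W B3 → L1 hit [D]
6: W B3 → L1 hit [D]
7: W B0 → L0 miss [D]
8: R B1 → L1 miss wb→B3 [-]
9: W B0 → L0 hit [D]
10: W B2 → L0 miss wb→B0 [D]
11: W B2 → L0 hit [D]
12: R B1 → L1 hit [-]
13: R B1 → L1 hit [-]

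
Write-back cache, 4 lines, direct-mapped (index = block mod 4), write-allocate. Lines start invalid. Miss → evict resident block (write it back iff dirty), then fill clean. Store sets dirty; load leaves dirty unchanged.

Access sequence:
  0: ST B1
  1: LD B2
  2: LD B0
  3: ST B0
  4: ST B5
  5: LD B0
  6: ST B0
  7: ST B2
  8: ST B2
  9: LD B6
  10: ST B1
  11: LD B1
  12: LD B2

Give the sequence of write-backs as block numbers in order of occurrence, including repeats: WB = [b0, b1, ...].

0: W B1 -> L1 miss  d=D]
1: R B2 -> L2 miss  d=-]
2: R B0 -> L0 miss  d=-]
3: W B0 -> L0 hit  d=D]
4: W B5 -> L1 miss wb->B1  d=D]
5: R B0 -> L0 hit  d=D]
6: W B0 -> L0 hit  d=D]
7: W B2 -> L2 hit  d=D]
8: W B2 -> L2 hit  d=D]
9: R B6 -> L2 miss wb->B2  d=-]
10: W B1 -> L1 miss wb->B5  d=D]
11: R B1 -> L1 hit  d=D]
12: R B2 -> L2 miss  d=-]

WB = [1, 2, 5]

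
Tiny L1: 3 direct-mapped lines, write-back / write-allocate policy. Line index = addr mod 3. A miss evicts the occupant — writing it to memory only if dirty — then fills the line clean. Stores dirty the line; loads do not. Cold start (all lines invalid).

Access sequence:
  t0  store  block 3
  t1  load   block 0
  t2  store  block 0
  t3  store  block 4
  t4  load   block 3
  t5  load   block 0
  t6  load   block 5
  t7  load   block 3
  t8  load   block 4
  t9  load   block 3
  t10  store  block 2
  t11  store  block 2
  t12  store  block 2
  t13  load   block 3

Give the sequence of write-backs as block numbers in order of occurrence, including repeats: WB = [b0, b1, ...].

WB = [3, 0]

0: W B3 → L0 miss [D]
1: R B0 → L0 miss wb→B3 [-]
2: W B0 → L0 hit [D]
3: W B4 → L1 miss [D]
4: R B3 → L0 miss wb→B0 [-]
5: R B0 → L0 miss [-]
6: R B5 → L2 miss [-]
7: R B3 → L0 miss [-]
8: R B4 → L1 hit [D]
9: R B3 → L0 hit [-]
10: W B2 → L2 miss [D]
11: W B2 → L2 hit [D]
12: W B2 → L2 hit [D]
13: R B3 → L0 hit [-]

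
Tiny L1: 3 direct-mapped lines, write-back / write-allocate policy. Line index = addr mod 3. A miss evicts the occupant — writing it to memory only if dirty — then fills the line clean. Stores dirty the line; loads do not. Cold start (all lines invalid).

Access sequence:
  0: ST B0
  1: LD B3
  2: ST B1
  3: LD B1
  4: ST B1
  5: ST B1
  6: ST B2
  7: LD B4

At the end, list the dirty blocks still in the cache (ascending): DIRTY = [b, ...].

DIRTY = [2]

  0 | W B0 → L0 miss [D]
  1 | R B3 → L0 miss wb→B0 [-]
  2 | W B1 → L1 miss [D]
  3 | R B1 → L1 hit [D]
  4 | W B1 → L1 hit [D]
  5 | W B1 → L1 hit [D]
  6 | W B2 → L2 miss [D]
  7 | R B4 → L1 miss wb→B1 [-]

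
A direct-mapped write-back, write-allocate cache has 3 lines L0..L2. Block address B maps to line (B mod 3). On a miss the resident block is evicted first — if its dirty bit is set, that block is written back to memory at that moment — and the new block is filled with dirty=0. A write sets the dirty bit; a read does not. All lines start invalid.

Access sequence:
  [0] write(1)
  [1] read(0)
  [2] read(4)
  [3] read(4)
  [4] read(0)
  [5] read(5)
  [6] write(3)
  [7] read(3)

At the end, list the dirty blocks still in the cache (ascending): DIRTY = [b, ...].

DIRTY = [3]

0: W B1 -> L1 miss  d=D]
1: R B0 -> L0 miss  d=-]
2: R B4 -> L1 miss wb->B1  d=-]
3: R B4 -> L1 hit  d=-]
4: R B0 -> L0 hit  d=-]
5: R B5 -> L2 miss  d=-]
6: W B3 -> L0 miss  d=D]
7: R B3 -> L0 hit  d=D]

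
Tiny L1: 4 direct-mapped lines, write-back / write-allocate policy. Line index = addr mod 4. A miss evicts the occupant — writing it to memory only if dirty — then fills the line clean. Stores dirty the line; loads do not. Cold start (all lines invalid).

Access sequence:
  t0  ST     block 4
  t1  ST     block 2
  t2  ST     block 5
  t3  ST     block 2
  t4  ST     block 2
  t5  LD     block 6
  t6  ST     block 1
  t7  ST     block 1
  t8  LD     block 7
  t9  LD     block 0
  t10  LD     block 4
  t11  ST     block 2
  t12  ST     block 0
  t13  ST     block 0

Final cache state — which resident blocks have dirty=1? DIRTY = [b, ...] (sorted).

DIRTY = [0, 1, 2]

0: W B4 → L0 miss [D]
1: W B2 → L2 miss [D]
2: W B5 → L1 miss [D]
3: W B2 → L2 hit [D]
4: W B2 → L2 hit [D]
5: R B6 → L2 miss wb→B2 [-]
6: W B1 → L1 miss wb→B5 [D]
7: W B1 → L1 hit [D]
8: R B7 → L3 miss [-]
9: R B0 → L0 miss wb→B4 [-]
10: R B4 → L0 miss [-]
11: W B2 → L2 miss [D]
12: W B0 → L0 miss [D]
13: W B0 → L0 hit [D]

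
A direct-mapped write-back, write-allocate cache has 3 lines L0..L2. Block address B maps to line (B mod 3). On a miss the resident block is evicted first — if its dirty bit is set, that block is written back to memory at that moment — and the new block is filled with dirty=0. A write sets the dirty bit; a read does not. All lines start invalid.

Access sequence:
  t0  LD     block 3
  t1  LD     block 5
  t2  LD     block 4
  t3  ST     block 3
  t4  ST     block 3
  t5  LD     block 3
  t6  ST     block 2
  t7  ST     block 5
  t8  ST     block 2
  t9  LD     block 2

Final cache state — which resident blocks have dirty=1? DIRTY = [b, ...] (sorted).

DIRTY = [2, 3]

0: R B3 -> L0 miss  d=-]
1: R B5 -> L2 miss  d=-]
2: R B4 -> L1 miss  d=-]
3: W B3 -> L0 hit  d=D]
4: W B3 -> L0 hit  d=D]
5: R B3 -> L0 hit  d=D]
6: W B2 -> L2 miss  d=D]
7: W B5 -> L2 miss wb->B2  d=D]
8: W B2 -> L2 miss wb->B5  d=D]
9: R B2 -> L2 hit  d=D]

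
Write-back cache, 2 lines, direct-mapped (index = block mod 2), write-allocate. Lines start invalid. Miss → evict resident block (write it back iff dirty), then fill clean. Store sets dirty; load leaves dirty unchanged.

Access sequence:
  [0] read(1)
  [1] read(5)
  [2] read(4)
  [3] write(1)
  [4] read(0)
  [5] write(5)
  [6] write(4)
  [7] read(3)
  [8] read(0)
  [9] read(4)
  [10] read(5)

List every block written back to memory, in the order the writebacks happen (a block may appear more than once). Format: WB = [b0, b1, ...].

WB = [1, 5, 4]

0: R B1 → L1 miss [-]
1: R B5 → L1 miss [-]
2: R B4 → L0 miss [-]
3: W B1 → L1 miss [D]
4: R B0 → L0 miss [-]
5: W B5 → L1 miss wb→B1 [D]
6: W B4 → L0 miss [D]
7: R B3 → L1 miss wb→B5 [-]
8: R B0 → L0 miss wb→B4 [-]
9: R B4 → L0 miss [-]
10: R B5 → L1 miss [-]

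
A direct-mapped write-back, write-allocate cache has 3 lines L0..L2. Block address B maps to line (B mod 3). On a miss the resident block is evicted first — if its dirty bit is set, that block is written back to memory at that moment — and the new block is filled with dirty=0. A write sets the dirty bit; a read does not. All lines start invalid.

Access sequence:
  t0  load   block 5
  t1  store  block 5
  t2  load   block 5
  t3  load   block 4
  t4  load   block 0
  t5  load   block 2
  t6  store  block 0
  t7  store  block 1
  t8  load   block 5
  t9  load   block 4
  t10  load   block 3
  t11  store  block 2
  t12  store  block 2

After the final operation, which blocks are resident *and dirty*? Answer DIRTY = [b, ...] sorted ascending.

DIRTY = [2]

0: R B5 → L2 miss [-]
1: W B5 → L2 hit [D]
2: R B5 → L2 hit [D]
3: R B4 → L1 miss [-]
4: R B0 → L0 miss [-]
5: R B2 → L2 miss wb→B5 [-]
6: W B0 → L0 hit [D]
7: W B1 → L1 miss [D]
8: R B5 → L2 miss [-]
9: R B4 → L1 miss wb→B1 [-]
10: R B3 → L0 miss wb→B0 [-]
11: W B2 → L2 miss [D]
12: W B2 → L2 hit [D]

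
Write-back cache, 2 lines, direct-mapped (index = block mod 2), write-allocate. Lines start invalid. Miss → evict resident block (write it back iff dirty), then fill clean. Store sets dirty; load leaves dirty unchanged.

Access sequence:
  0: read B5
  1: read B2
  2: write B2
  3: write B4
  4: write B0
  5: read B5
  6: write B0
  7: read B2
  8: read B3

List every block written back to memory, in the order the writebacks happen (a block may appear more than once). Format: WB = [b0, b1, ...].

WB = [2, 4, 0]

0: R B5 → L1 miss [-]
1: R B2 → L0 miss [-]
2: W B2 → L0 hit [D]
3: W B4 → L0 miss wb→B2 [D]
4: W B0 → L0 miss wb→B4 [D]
5: R B5 → L1 hit [-]
6: W B0 → L0 hit [D]
7: R B2 → L0 miss wb→B0 [-]
8: R B3 → L1 miss [-]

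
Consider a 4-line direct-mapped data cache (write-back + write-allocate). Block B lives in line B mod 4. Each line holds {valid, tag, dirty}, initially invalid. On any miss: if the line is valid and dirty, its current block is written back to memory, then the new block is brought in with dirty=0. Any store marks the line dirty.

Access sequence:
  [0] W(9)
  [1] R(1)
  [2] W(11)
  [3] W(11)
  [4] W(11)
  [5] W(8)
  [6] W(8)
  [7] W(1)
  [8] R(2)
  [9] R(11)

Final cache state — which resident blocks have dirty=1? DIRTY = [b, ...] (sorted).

DIRTY = [1, 8, 11]

  0 | W B9 → L1 miss [D]
  1 | R B1 → L1 miss wb→B9 [-]
  2 | W B11 → L3 miss [D]
  3 | W B11 → L3 hit [D]
  4 | W B11 → L3 hit [D]
  5 | W B8 → L0 miss [D]
  6 | W B8 → L0 hit [D]
  7 | W B1 → L1 hit [D]
  8 | R B2 → L2 miss [-]
  9 | R B11 → L3 hit [D]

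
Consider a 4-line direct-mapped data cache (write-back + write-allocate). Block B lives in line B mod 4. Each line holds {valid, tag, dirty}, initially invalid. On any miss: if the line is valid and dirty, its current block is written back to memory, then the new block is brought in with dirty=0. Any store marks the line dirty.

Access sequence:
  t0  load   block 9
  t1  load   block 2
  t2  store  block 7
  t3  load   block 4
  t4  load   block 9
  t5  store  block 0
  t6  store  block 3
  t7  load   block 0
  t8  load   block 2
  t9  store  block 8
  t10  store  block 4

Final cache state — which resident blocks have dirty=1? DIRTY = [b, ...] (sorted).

0: R B9 → L1 miss [-]
1: R B2 → L2 miss [-]
2: W B7 → L3 miss [D]
3: R B4 → L0 miss [-]
4: R B9 → L1 hit [-]
5: W B0 → L0 miss [D]
6: W B3 → L3 miss wb→B7 [D]
7: R B0 → L0 hit [D]
8: R B2 → L2 hit [-]
9: W B8 → L0 miss wb→B0 [D]
10: W B4 → L0 miss wb→B8 [D]

DIRTY = [3, 4]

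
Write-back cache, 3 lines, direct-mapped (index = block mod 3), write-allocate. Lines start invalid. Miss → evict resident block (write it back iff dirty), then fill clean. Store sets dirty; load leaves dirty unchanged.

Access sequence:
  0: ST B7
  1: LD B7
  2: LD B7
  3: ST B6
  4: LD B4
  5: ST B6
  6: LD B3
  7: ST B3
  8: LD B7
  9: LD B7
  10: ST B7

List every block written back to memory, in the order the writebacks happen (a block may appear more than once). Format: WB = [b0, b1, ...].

0: W B7 → L1 miss [D]
1: R B7 → L1 hit [D]
2: R B7 → L1 hit [D]
3: W B6 → L0 miss [D]
4: R B4 → L1 miss wb→B7 [-]
5: W B6 → L0 hit [D]
6: R B3 → L0 miss wb→B6 [-]
7: W B3 → L0 hit [D]
8: R B7 → L1 miss [-]
9: R B7 → L1 hit [-]
10: W B7 → L1 hit [D]

WB = [7, 6]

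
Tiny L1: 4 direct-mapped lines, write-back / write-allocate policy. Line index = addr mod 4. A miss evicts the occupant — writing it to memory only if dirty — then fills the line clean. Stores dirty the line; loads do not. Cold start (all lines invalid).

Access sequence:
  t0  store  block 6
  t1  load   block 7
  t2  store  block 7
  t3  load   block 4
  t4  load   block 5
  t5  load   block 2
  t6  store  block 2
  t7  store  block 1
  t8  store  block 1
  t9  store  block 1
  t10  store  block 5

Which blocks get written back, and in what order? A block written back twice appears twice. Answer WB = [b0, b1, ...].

0: W B6 -> L2 miss  d=D]
1: R B7 -> L3 miss  d=-]
2: W B7 -> L3 hit  d=D]
3: R B4 -> L0 miss  d=-]
4: R B5 -> L1 miss  d=-]
5: R B2 -> L2 miss wb->B6  d=-]
6: W B2 -> L2 hit  d=D]
7: W B1 -> L1 miss  d=D]
8: W B1 -> L1 hit  d=D]
9: W B1 -> L1 hit  d=D]
10: W B5 -> L1 miss wb->B1  d=D]

WB = [6, 1]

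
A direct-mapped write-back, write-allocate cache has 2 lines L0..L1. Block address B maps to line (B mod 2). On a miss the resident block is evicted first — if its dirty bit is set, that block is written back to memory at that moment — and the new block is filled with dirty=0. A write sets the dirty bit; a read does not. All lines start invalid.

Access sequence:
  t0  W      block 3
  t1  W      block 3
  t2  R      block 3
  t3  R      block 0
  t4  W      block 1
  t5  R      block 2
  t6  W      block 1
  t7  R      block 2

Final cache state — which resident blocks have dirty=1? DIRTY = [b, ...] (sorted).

0: W B3 -> L1 miss  d=D]
1: W B3 -> L1 hit  d=D]
2: R B3 -> L1 hit  d=D]
3: R B0 -> L0 miss  d=-]
4: W B1 -> L1 miss wb->B3  d=D]
5: R B2 -> L0 miss  d=-]
6: W B1 -> L1 hit  d=D]
7: R B2 -> L0 hit  d=-]

DIRTY = [1]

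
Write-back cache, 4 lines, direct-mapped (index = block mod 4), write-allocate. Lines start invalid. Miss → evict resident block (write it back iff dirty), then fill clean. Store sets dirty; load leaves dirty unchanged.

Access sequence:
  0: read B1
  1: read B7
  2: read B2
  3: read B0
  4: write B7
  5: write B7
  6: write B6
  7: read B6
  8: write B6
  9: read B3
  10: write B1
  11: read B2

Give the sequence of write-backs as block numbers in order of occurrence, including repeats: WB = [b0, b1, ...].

0: R B1 → L1 miss [-]
1: R B7 → L3 miss [-]
2: R B2 → L2 miss [-]
3: R B0 → L0 miss [-]
4: W B7 → L3 hit [D]
5: W B7 → L3 hit [D]
6: W B6 → L2 miss [D]
7: R B6 → L2 hit [D]
8: W B6 → L2 hit [D]
9: R B3 → L3 miss wb→B7 [-]
10: W B1 → L1 hit [D]
11: R B2 → L2 miss wb→B6 [-]

WB = [7, 6]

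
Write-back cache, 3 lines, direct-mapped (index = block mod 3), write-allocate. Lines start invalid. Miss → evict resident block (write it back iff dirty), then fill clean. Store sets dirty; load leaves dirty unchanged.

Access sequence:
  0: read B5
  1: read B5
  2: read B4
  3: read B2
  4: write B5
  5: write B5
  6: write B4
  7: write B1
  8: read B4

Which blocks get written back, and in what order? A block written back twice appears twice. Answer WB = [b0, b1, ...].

0: R B5 -> L2 miss  d=-]
1: R B5 -> L2 hit  d=-]
2: R B4 -> L1 miss  d=-]
3: R B2 -> L2 miss  d=-]
4: W B5 -> L2 miss  d=D]
5: W B5 -> L2 hit  d=D]
6: W B4 -> L1 hit  d=D]
7: W B1 -> L1 miss wb->B4  d=D]
8: R B4 -> L1 miss wb->B1  d=-]

WB = [4, 1]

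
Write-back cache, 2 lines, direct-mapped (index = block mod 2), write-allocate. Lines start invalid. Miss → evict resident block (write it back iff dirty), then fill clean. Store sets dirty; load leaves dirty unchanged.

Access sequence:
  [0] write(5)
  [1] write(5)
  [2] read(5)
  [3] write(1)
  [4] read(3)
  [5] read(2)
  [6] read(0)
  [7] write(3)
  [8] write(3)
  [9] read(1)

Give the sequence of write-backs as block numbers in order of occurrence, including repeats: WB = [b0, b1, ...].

WB = [5, 1, 3]

0: W B5 → L1 miss [D]
1: W B5 → L1 hit [D]
2: R B5 → L1 hit [D]
3: W B1 → L1 miss wb→B5 [D]
4: R B3 → L1 miss wb→B1 [-]
5: R B2 → L0 miss [-]
6: R B0 → L0 miss [-]
7: W B3 → L1 hit [D]
8: W B3 → L1 hit [D]
9: R B1 → L1 miss wb→B3 [-]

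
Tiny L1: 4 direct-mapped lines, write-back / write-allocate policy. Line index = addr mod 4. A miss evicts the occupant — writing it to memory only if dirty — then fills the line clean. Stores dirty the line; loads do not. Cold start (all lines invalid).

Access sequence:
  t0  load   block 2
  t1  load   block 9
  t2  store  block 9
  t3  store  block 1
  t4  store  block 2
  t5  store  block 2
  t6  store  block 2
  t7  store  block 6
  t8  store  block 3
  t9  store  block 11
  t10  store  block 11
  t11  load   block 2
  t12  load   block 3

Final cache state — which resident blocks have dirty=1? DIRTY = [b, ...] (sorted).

0: R B2 -> L2 miss  d=-]
1: R B9 -> L1 miss  d=-]
2: W B9 -> L1 hit  d=D]
3: W B1 -> L1 miss wb->B9  d=D]
4: W B2 -> L2 hit  d=D]
5: W B2 -> L2 hit  d=D]
6: W B2 -> L2 hit  d=D]
7: W B6 -> L2 miss wb->B2  d=D]
8: W B3 -> L3 miss  d=D]
9: W B11 -> L3 miss wb->B3  d=D]
10: W B11 -> L3 hit  d=D]
11: R B2 -> L2 miss wb->B6  d=-]
12: R B3 -> L3 miss wb->B11  d=-]

DIRTY = [1]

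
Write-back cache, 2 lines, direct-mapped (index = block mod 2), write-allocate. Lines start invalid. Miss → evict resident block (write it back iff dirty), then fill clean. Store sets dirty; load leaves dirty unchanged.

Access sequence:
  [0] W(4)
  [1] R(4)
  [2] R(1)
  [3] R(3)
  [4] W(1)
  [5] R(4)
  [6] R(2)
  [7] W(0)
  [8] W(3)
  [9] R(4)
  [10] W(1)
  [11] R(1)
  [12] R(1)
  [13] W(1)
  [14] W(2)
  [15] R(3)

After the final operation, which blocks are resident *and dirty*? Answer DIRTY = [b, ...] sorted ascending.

DIRTY = [2]

0: W B4 -> L0 miss  d=D]
1: R B4 -> L0 hit  d=D]
2: R B1 -> L1 miss  d=-]
3: R B3 -> L1 miss  d=-]
4: W B1 -> L1 miss  d=D]
5: R B4 -> L0 hit  d=D]
6: R B2 -> L0 miss wb->B4  d=-]
7: W B0 -> L0 miss  d=D]
8: W B3 -> L1 miss wb->B1  d=D]
9: R B4 -> L0 miss wb->B0  d=-]
10: W B1 -> L1 miss wb->B3  d=D]
11: R B1 -> L1 hit  d=D]
12: R B1 -> L1 hit  d=D]
13: W B1 -> L1 hit  d=D]
14: W B2 -> L0 miss  d=D]
15: R B3 -> L1 miss wb->B1  d=-]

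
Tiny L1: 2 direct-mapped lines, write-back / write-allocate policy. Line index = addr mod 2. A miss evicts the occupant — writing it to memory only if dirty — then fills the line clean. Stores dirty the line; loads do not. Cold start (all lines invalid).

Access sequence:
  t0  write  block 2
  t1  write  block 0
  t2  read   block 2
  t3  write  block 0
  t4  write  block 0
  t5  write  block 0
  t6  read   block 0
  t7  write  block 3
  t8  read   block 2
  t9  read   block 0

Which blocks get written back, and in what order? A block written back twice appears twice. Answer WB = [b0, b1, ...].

WB = [2, 0, 0]

0: W B2 -> L0 miss  d=D]
1: W B0 -> L0 miss wb->B2  d=D]
2: R B2 -> L0 miss wb->B0  d=-]
3: W B0 -> L0 miss  d=D]
4: W B0 -> L0 hit  d=D]
5: W B0 -> L0 hit  d=D]
6: R B0 -> L0 hit  d=D]
7: W B3 -> L1 miss  d=D]
8: R B2 -> L0 miss wb->B0  d=-]
9: R B0 -> L0 miss  d=-]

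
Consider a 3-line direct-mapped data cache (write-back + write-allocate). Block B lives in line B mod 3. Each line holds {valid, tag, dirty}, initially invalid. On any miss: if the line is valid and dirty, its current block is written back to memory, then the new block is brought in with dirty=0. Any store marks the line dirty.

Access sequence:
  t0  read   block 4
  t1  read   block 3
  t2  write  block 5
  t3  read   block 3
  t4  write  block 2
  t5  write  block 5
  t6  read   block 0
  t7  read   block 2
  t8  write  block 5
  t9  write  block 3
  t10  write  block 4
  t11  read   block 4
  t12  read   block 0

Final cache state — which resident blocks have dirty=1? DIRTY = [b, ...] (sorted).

  0 | R B4 → L1 miss [-]
  1 | R B3 → L0 miss [-]
  2 | W B5 → L2 miss [D]
  3 | R B3 → L0 hit [-]
  4 | W B2 → L2 miss wb→B5 [D]
  5 | W B5 → L2 miss wb→B2 [D]
  6 | R B0 → L0 miss [-]
  7 | R B2 → L2 miss wb→B5 [-]
  8 | W B5 → L2 miss [D]
  9 | W B3 → L0 miss [D]
  10 | W B4 → L1 hit [D]
  11 | R B4 → L1 hit [D]
  12 | R B0 → L0 miss wb→B3 [-]

DIRTY = [4, 5]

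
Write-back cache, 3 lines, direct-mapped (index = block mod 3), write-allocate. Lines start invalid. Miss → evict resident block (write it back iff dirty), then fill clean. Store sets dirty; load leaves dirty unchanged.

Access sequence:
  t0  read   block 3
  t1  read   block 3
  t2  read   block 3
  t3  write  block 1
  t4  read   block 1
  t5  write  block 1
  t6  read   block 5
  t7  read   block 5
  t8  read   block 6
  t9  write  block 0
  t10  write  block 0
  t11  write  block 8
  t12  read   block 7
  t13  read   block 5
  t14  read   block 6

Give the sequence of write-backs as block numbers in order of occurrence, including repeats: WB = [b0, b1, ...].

WB = [1, 8, 0]

0: R B3 → L0 miss [-]
1: R B3 → L0 hit [-]
2: R B3 → L0 hit [-]
3: W B1 → L1 miss [D]
4: R B1 → L1 hit [D]
5: W B1 → L1 hit [D]
6: R B5 → L2 miss [-]
7: R B5 → L2 hit [-]
8: R B6 → L0 miss [-]
9: W B0 → L0 miss [D]
10: W B0 → L0 hit [D]
11: W B8 → L2 miss [D]
12: R B7 → L1 miss wb→B1 [-]
13: R B5 → L2 miss wb→B8 [-]
14: R B6 → L0 miss wb→B0 [-]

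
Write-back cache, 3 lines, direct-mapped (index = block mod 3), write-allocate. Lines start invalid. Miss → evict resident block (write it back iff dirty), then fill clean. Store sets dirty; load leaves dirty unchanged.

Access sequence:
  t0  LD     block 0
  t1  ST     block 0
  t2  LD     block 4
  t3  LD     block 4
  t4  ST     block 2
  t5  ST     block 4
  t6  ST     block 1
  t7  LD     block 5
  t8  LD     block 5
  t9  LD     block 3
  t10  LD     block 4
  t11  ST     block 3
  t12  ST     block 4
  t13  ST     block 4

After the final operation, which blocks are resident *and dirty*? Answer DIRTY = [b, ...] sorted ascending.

DIRTY = [3, 4]

0: R B0 → L0 miss [-]
1: W B0 → L0 hit [D]
2: R B4 → L1 miss [-]
3: R B4 → L1 hit [-]
4: W B2 → L2 miss [D]
5: W B4 → L1 hit [D]
6: W B1 → L1 miss wb→B4 [D]
7: R B5 → L2 miss wb→B2 [-]
8: R B5 → L2 hit [-]
9: R B3 → L0 miss wb→B0 [-]
10: R B4 → L1 miss wb→B1 [-]
11: W B3 → L0 hit [D]
12: W B4 → L1 hit [D]
13: W B4 → L1 hit [D]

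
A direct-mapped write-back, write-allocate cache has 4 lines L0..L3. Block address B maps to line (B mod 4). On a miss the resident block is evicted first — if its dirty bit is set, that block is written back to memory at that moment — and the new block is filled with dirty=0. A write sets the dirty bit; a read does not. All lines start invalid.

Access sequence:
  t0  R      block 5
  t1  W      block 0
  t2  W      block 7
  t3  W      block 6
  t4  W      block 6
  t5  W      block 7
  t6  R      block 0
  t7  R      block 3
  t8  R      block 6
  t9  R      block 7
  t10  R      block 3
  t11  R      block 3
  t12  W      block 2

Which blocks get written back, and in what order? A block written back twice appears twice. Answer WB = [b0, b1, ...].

0: R B5 → L1 miss [-]
1: W B0 → L0 miss [D]
2: W B7 → L3 miss [D]
3: W B6 → L2 miss [D]
4: W B6 → L2 hit [D]
5: W B7 → L3 hit [D]
6: R B0 → L0 hit [D]
7: R B3 → L3 miss wb→B7 [-]
8: R B6 → L2 hit [D]
9: R B7 → L3 miss [-]
10: R B3 → L3 miss [-]
11: R B3 → L3 hit [-]
12: W B2 → L2 miss wb→B6 [D]

WB = [7, 6]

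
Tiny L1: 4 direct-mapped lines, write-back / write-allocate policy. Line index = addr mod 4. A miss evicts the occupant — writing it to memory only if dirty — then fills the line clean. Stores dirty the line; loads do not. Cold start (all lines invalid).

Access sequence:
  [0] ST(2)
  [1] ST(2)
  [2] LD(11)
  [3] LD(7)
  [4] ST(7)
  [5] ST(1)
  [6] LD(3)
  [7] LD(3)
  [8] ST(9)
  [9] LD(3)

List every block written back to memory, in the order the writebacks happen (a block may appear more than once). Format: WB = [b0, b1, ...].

WB = [7, 1]

0: W B2 -> L2 miss  d=D]
1: W B2 -> L2 hit  d=D]
2: R B11 -> L3 miss  d=-]
3: R B7 -> L3 miss  d=-]
4: W B7 -> L3 hit  d=D]
5: W B1 -> L1 miss  d=D]
6: R B3 -> L3 miss wb->B7  d=-]
7: R B3 -> L3 hit  d=-]
8: W B9 -> L1 miss wb->B1  d=D]
9: R B3 -> L3 hit  d=-]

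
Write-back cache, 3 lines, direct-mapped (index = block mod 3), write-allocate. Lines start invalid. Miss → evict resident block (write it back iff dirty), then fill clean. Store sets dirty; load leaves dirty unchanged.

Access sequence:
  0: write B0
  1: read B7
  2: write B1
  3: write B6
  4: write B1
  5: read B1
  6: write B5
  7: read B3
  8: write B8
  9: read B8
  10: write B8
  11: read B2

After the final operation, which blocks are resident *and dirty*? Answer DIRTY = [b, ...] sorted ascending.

0: W B0 -> L0 miss  d=D]
1: R B7 -> L1 miss  d=-]
2: W B1 -> L1 miss  d=D]
3: W B6 -> L0 miss wb->B0  d=D]
4: W B1 -> L1 hit  d=D]
5: R B1 -> L1 hit  d=D]
6: W B5 -> L2 miss  d=D]
7: R B3 -> L0 miss wb->B6  d=-]
8: W B8 -> L2 miss wb->B5  d=D]
9: R B8 -> L2 hit  d=D]
10: W B8 -> L2 hit  d=D]
11: R B2 -> L2 miss wb->B8  d=-]

DIRTY = [1]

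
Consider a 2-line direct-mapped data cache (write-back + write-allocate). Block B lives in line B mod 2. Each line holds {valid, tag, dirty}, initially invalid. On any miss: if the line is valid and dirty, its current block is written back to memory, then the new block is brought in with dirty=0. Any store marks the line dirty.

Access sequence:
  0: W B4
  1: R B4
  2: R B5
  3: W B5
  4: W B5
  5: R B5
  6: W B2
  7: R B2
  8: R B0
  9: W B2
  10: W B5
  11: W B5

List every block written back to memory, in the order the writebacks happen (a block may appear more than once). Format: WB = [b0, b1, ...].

WB = [4, 2]

0: W B4 -> L0 miss  d=D]
1: R B4 -> L0 hit  d=D]
2: R B5 -> L1 miss  d=-]
3: W B5 -> L1 hit  d=D]
4: W B5 -> L1 hit  d=D]
5: R B5 -> L1 hit  d=D]
6: W B2 -> L0 miss wb->B4  d=D]
7: R B2 -> L0 hit  d=D]
8: R B0 -> L0 miss wb->B2  d=-]
9: W B2 -> L0 miss  d=D]
10: W B5 -> L1 hit  d=D]
11: W B5 -> L1 hit  d=D]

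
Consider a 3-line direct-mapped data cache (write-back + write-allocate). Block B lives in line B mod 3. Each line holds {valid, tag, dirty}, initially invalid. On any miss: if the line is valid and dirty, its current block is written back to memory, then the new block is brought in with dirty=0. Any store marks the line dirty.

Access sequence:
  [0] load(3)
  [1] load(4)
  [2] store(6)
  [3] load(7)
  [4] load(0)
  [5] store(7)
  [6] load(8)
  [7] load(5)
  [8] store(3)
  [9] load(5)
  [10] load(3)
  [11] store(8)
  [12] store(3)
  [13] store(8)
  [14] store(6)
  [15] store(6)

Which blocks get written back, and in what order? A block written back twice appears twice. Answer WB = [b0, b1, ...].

0: R B3 → L0 miss [-]
1: R B4 → L1 miss [-]
2: W B6 → L0 miss [D]
3: R B7 → L1 miss [-]
4: R B0 → L0 miss wb→B6 [-]
5: W B7 → L1 hit [D]
6: R B8 → L2 miss [-]
7: R B5 → L2 miss [-]
8: W B3 → L0 miss [D]
9: R B5 → L2 hit [-]
10: R B3 → L0 hit [D]
11: W B8 → L2 miss [D]
12: W B3 → L0 hit [D]
13: W B8 → L2 hit [D]
14: W B6 → L0 miss wb→B3 [D]
15: W B6 → L0 hit [D]

WB = [6, 3]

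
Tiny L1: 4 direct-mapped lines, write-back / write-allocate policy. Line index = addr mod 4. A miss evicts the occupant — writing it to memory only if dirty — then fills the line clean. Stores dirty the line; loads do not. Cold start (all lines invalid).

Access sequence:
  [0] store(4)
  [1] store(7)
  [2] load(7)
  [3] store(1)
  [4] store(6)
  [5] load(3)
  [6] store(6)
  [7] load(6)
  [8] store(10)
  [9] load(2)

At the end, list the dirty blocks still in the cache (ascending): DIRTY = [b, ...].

  0 | W B4 → L0 miss [D]
  1 | W B7 → L3 miss [D]
  2 | R B7 → L3 hit [D]
  3 | W B1 → L1 miss [D]
  4 | W B6 → L2 miss [D]
  5 | R B3 → L3 miss wb→B7 [-]
  6 | W B6 → L2 hit [D]
  7 | R B6 → L2 hit [D]
  8 | W B10 → L2 miss wb→B6 [D]
  9 | R B2 → L2 miss wb→B10 [-]

DIRTY = [1, 4]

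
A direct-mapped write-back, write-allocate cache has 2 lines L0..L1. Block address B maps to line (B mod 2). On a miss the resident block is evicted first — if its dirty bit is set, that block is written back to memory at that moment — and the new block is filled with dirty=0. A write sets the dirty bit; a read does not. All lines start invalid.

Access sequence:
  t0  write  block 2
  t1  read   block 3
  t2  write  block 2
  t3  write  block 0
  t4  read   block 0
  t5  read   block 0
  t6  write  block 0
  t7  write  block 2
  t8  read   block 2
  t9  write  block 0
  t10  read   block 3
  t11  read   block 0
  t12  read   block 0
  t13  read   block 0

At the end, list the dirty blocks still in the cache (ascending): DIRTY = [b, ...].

DIRTY = [0]

0: W B2 -> L0 miss  d=D]
1: R B3 -> L1 miss  d=-]
2: W B2 -> L0 hit  d=D]
3: W B0 -> L0 miss wb->B2  d=D]
4: R B0 -> L0 hit  d=D]
5: R B0 -> L0 hit  d=D]
6: W B0 -> L0 hit  d=D]
7: W B2 -> L0 miss wb->B0  d=D]
8: R B2 -> L0 hit  d=D]
9: W B0 -> L0 miss wb->B2  d=D]
10: R B3 -> L1 hit  d=-]
11: R B0 -> L0 hit  d=D]
12: R B0 -> L0 hit  d=D]
13: R B0 -> L0 hit  d=D]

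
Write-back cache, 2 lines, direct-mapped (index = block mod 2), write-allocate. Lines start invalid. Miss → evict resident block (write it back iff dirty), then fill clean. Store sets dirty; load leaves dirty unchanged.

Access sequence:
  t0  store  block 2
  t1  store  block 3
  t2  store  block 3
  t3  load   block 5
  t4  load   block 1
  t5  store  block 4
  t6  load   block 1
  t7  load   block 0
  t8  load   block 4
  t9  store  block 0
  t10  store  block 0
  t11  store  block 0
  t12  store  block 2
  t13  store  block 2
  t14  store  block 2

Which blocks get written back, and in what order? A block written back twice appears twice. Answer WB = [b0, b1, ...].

WB = [3, 2, 4, 0]

0: W B2 → L0 miss [D]
1: W B3 → L1 miss [D]
2: W B3 → L1 hit [D]
3: R B5 → L1 miss wb→B3 [-]
4: R B1 → L1 miss [-]
5: W B4 → L0 miss wb→B2 [D]
6: R B1 → L1 hit [-]
7: R B0 → L0 miss wb→B4 [-]
8: R B4 → L0 miss [-]
9: W B0 → L0 miss [D]
10: W B0 → L0 hit [D]
11: W B0 → L0 hit [D]
12: W B2 → L0 miss wb→B0 [D]
13: W B2 → L0 hit [D]
14: W B2 → L0 hit [D]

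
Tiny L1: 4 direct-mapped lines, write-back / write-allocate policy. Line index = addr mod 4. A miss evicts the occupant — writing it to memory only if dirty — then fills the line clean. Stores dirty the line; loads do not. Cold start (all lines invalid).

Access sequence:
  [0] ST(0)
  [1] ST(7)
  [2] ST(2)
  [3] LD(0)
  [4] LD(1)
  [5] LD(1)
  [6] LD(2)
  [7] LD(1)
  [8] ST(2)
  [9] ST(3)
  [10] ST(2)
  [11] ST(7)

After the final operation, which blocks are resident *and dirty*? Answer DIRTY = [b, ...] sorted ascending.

DIRTY = [0, 2, 7]

0: W B0 -> L0 miss  d=D]
1: W B7 -> L3 miss  d=D]
2: W B2 -> L2 miss  d=D]
3: R B0 -> L0 hit  d=D]
4: R B1 -> L1 miss  d=-]
5: R B1 -> L1 hit  d=-]
6: R B2 -> L2 hit  d=D]
7: R B1 -> L1 hit  d=-]
8: W B2 -> L2 hit  d=D]
9: W B3 -> L3 miss wb->B7  d=D]
10: W B2 -> L2 hit  d=D]
11: W B7 -> L3 miss wb->B3  d=D]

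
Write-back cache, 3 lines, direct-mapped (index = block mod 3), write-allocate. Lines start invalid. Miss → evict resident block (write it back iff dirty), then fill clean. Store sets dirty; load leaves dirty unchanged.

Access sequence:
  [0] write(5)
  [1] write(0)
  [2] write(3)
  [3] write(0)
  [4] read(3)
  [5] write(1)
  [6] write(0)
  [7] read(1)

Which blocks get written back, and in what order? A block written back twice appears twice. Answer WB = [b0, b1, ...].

WB = [0, 3, 0]

0: W B5 -> L2 miss  d=D]
1: W B0 -> L0 miss  d=D]
2: W B3 -> L0 miss wb->B0  d=D]
3: W B0 -> L0 miss wb->B3  d=D]
4: R B3 -> L0 miss wb->B0  d=-]
5: W B1 -> L1 miss  d=D]
6: W B0 -> L0 miss  d=D]
7: R B1 -> L1 hit  d=D]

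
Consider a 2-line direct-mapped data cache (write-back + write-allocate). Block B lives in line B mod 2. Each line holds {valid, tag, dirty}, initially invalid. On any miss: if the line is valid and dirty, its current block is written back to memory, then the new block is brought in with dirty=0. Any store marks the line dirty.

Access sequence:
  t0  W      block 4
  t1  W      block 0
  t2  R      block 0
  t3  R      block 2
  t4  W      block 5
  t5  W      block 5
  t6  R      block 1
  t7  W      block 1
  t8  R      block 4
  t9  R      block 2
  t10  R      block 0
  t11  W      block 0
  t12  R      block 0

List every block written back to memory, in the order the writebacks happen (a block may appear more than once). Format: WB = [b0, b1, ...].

WB = [4, 0, 5]

0: W B4 -> L0 miss  d=D]
1: W B0 -> L0 miss wb->B4  d=D]
2: R B0 -> L0 hit  d=D]
3: R B2 -> L0 miss wb->B0  d=-]
4: W B5 -> L1 miss  d=D]
5: W B5 -> L1 hit  d=D]
6: R B1 -> L1 miss wb->B5  d=-]
7: W B1 -> L1 hit  d=D]
8: R B4 -> L0 miss  d=-]
9: R B2 -> L0 miss  d=-]
10: R B0 -> L0 miss  d=-]
11: W B0 -> L0 hit  d=D]
12: R B0 -> L0 hit  d=D]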